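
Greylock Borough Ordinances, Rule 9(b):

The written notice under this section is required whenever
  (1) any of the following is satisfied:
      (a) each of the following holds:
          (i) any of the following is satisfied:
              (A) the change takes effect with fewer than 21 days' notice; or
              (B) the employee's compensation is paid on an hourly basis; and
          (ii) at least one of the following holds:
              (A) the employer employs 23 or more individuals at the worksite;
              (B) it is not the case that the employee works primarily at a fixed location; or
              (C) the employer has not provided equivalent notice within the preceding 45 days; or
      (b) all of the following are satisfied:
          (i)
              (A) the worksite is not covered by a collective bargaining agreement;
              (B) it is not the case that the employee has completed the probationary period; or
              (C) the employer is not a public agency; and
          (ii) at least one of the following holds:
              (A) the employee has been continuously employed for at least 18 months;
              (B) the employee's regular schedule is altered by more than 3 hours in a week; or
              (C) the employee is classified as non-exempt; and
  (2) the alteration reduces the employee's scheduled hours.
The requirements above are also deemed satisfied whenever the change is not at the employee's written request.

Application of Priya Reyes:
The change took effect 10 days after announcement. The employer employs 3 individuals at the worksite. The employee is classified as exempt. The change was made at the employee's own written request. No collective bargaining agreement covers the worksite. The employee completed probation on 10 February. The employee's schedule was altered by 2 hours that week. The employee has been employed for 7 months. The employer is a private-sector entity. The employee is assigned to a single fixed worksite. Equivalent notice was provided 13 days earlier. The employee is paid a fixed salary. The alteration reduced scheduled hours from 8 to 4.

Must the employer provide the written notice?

(A) < 21 days' notice — holds.
(B) hourly-paid — not satisfied.
(i): T OR F → true.
(A) ≥ 23 at site — not satisfied.
(B) not (fixed location) — fails.
(C) no recent notice — not satisfied.
(ii): F OR F OR F → false.
(a): T AND F → false.
(A) no CBA — met.
(B) not (past probation) — fails.
(C) not (public agency) — met.
So (i) is satisfied (T OR F OR T).
(A) tenure ≥ 18 mo. — fails.
(B) schedule shift > 3h — fails.
(C) non-exempt — fails.
(ii): F OR F OR F → false.
So (b) is not satisfied (T AND F).
So (1) is not satisfied (F OR F).
(2) hours reduced — holds.
So Overall is not satisfied (F AND T).
Exception (not employee-requested) — not satisfied.
Result: main false OR exception false → false.

No — not required.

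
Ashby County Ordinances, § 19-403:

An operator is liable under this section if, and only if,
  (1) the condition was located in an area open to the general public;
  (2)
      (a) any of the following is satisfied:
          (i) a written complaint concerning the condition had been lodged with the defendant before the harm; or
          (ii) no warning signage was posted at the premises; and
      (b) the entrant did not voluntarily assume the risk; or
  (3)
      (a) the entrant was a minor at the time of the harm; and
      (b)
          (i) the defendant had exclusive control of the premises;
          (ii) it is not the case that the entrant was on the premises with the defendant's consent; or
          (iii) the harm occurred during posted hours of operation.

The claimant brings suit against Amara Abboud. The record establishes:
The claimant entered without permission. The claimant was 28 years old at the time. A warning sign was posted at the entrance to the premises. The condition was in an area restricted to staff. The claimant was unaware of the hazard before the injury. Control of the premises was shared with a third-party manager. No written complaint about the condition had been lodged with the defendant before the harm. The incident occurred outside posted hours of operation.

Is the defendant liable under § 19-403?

(1) public area — not met.
(i) complaint lodged — not satisfied.
(ii) no signage posted — not satisfied.
So (a) is not satisfied (F OR F).
(b) no assumed risk — satisfied.
So (2) is not satisfied (F AND T).
(a) entrant a minor — not met.
(i) exclusive control — fails.
(ii) not (consent to enter) — holds.
(iii) during posted hours — not met.
(b) = F OR T OR F = true.
(3): F AND T → false.
Overall = F OR F OR F = false.

No — not liable.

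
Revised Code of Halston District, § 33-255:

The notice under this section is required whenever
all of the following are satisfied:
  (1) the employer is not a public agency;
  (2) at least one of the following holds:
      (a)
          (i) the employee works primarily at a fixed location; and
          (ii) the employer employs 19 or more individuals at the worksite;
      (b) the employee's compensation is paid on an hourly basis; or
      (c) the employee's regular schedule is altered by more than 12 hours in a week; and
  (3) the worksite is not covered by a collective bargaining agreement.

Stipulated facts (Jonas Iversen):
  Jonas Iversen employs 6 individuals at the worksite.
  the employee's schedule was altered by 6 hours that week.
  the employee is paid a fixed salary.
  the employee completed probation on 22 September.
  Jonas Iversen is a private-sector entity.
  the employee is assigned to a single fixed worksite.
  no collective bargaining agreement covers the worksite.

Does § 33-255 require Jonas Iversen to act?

No — not required.

(1) not (public agency) — satisfied.
(i) fixed location — satisfied.
(ii) ≥ 19 at site — not satisfied.
(a): T AND F → false.
(b) hourly-paid — not satisfied.
(c) schedule shift > 12h — not satisfied.
(2) = F OR F OR F = false.
(3) no CBA — satisfied.
Overall: T AND F AND T → false.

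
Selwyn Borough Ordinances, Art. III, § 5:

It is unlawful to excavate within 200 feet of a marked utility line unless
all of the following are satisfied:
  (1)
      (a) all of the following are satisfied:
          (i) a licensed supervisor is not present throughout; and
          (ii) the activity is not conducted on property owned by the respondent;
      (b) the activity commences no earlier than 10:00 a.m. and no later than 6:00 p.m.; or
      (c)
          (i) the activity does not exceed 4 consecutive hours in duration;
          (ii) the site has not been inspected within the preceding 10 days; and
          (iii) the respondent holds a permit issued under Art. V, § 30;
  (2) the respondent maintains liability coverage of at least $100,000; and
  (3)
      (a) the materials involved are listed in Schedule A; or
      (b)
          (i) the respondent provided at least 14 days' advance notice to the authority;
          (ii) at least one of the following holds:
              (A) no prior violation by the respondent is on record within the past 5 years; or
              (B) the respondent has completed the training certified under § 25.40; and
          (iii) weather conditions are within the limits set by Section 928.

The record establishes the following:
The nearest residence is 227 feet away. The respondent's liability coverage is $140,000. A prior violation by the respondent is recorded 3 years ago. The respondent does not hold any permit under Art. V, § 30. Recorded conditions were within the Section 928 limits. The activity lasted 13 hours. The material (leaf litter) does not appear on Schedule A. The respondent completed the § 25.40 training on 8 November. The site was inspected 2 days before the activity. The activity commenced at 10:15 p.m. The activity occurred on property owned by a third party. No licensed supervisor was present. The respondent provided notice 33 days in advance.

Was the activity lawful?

(i) not (supervisor present) — met.
(ii) not (own property) — satisfied.
(a) = T AND T = true.
(b) start within hours — fails.
(i) ≤ 4 hrs duration — not met.
(ii) not (site inspected) — not satisfied.
(iii) holds permit — not satisfied.
So (c) is not satisfied (F AND F AND F).
So (1) is satisfied (T OR F OR F).
(2) coverage ≥ $100,000 — holds.
(a) Schedule A material — not met.
(i) ≥14 days' notice — satisfied.
(A) no prior violation — fails.
(B) training certified — holds.
(ii) = F OR T = true.
(iii) weather ok — met.
So (b) is satisfied (T AND T AND T).
(3): F OR T → true.
Overall = T AND T AND T = true.

Yes — lawful.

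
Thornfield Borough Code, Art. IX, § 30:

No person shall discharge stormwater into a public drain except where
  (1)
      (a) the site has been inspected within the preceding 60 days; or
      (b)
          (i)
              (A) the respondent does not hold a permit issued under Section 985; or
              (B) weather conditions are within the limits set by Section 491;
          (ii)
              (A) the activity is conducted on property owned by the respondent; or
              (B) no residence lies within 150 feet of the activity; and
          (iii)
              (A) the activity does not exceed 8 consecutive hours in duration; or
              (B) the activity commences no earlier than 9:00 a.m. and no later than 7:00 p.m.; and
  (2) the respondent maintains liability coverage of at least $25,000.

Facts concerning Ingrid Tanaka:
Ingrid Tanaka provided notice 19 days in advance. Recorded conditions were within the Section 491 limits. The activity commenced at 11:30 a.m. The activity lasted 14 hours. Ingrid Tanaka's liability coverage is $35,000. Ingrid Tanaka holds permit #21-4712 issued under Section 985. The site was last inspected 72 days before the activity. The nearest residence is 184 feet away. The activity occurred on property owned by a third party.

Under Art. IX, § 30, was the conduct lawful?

Yes — lawful.

(a) site inspected — fails.
(A) not (holds permit) — not satisfied.
(B) weather ok — met.
(i) = F OR T = true.
(A) own property — not met.
(B) no residence in 150 ft — holds.
(ii) = F OR T = true.
(A) ≤ 8 hrs duration — not met.
(B) start within hours — met.
(iii): F OR T → true.
So (b) is satisfied (T AND T AND T).
(1) = F OR T = true.
(2) coverage ≥ $25,000 — met.
Overall = T AND T = true.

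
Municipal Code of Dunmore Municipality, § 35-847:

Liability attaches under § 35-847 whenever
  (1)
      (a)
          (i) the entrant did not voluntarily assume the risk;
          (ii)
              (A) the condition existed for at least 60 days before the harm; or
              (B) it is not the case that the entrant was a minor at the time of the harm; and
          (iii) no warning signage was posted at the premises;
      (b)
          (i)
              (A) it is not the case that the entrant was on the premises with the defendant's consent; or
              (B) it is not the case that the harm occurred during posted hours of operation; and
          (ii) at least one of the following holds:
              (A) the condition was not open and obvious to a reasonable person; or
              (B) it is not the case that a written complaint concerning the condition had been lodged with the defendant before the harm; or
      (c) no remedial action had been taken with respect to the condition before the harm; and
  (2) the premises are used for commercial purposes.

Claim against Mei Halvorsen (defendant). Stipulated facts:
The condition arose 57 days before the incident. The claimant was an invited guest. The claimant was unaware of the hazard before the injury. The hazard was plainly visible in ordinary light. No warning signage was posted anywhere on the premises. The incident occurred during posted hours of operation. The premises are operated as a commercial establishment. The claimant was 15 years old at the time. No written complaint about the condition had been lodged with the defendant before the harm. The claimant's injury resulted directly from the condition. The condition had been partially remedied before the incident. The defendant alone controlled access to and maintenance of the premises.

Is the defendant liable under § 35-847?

No — not liable.

(i) no assumed risk — satisfied.
(A) condition ≥60 days old — not met.
(B) not (entrant a minor) — fails.
So (ii) is not satisfied (F OR F).
(iii) no signage posted — met.
So (a) is not satisfied (T AND F AND T).
(A) not (consent to enter) — not satisfied.
(B) not (during posted hours) — fails.
So (i) is not satisfied (F OR F).
(A) not open/obvious — not satisfied.
(B) not (complaint lodged) — satisfied.
So (ii) is satisfied (F OR T).
(b) = F AND T = false.
(c) no remedial action — not met.
(1) = F OR F OR F = false.
(2) commercial use — met.
Overall = F AND T = false.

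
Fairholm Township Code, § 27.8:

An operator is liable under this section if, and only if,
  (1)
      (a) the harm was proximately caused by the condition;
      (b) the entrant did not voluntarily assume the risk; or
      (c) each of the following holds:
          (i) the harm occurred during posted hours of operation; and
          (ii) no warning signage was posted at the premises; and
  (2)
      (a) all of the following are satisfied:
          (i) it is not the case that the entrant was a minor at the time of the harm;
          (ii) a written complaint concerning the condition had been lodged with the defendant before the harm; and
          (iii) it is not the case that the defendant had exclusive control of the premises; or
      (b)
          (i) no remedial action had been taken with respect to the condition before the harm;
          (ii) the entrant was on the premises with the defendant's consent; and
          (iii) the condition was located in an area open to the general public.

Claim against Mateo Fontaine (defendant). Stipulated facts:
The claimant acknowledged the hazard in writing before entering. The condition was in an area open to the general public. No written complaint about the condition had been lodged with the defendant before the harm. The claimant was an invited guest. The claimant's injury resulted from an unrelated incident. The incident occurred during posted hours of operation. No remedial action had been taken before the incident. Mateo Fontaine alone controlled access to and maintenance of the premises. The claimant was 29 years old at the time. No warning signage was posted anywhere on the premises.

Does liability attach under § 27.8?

(a) proximate cause — not satisfied.
(b) no assumed risk — not satisfied.
(i) during posted hours — satisfied.
(ii) no signage posted — satisfied.
So (c) is satisfied (T AND T).
So (1) is satisfied (F OR F OR T).
(i) not (entrant a minor) — met.
(ii) complaint lodged — not met.
(iii) not (exclusive control) — not satisfied.
(a) = T AND F AND F = false.
(i) no remedial action — holds.
(ii) consent to enter — holds.
(iii) public area — holds.
(b) = T AND T AND T = true.
(2): F OR T → true.
So Overall is satisfied (T AND T).

Yes — liable.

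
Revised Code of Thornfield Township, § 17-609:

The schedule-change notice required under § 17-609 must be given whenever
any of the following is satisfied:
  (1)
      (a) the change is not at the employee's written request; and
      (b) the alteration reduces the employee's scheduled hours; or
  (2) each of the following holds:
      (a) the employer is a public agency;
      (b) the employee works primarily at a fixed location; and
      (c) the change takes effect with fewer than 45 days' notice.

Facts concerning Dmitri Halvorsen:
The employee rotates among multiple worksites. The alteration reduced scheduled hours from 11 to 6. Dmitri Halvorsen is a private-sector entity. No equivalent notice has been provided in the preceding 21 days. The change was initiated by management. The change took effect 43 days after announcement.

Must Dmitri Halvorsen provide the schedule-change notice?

Yes — required.

(a) not employee-requested — holds.
(b) hours reduced — met.
So (1) is satisfied (T AND T).
(a) public agency — fails.
(b) fixed location — fails.
(c) < 45 days' notice — holds.
(2) = F AND F AND T = false.
Overall: T OR F → true.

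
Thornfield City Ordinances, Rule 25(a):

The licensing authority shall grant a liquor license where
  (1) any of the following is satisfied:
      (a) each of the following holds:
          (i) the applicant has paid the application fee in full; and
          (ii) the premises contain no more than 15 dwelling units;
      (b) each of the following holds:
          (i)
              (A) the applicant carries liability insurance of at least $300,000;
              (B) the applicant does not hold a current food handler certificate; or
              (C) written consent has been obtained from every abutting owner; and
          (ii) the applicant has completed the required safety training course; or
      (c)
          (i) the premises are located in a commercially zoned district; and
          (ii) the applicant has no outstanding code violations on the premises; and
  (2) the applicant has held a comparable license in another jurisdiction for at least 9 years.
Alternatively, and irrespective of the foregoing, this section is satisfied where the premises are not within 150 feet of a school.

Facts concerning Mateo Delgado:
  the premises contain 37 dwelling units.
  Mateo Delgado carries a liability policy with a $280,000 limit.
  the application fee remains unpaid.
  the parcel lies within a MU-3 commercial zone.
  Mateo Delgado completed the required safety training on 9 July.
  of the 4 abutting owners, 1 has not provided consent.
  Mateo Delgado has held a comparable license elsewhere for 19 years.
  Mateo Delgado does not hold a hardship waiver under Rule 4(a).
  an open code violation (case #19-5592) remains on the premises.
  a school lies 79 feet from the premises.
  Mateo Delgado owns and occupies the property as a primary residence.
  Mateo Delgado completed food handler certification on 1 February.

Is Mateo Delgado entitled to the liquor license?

(i) fee paid — not satisfied.
(ii) ≤ 15 units — not satisfied.
(a) = F AND F = false.
(A) insurance ≥ $300,000 — fails.
(B) not (food handler cert.) — not satisfied.
(C) all abutters consent — not satisfied.
So (i) is not satisfied (F OR F OR F).
(ii) safety training — satisfied.
(b): F AND T → false.
(i) commercially zoned — satisfied.
(ii) no code violations — fails.
(c): T AND F → false.
(1) = F OR F OR F = false.
(2) prior license ≥ 9 yr — holds.
Overall: F AND T → false.
Exception (≥150 ft from school) — not satisfied.
Result: main false OR exception false → false.

No — denied.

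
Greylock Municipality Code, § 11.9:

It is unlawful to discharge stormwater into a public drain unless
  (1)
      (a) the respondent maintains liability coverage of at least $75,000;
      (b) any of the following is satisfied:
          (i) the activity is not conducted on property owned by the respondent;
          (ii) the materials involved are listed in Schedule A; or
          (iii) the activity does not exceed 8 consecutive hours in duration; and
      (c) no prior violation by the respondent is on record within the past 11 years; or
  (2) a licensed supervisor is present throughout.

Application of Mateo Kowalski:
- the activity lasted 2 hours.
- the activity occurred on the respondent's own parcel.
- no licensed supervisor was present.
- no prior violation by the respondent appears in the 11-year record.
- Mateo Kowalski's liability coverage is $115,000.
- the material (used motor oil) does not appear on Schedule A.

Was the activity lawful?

(a) coverage ≥ $75,000 — met.
(i) not (own property) — not satisfied.
(ii) Schedule A material — not met.
(iii) ≤ 8 hrs duration — holds.
So (b) is satisfied (F OR F OR T).
(c) no prior violation — satisfied.
(1): T AND T AND T → true.
(2) supervisor present — not satisfied.
Overall = T OR F = true.

Yes — lawful.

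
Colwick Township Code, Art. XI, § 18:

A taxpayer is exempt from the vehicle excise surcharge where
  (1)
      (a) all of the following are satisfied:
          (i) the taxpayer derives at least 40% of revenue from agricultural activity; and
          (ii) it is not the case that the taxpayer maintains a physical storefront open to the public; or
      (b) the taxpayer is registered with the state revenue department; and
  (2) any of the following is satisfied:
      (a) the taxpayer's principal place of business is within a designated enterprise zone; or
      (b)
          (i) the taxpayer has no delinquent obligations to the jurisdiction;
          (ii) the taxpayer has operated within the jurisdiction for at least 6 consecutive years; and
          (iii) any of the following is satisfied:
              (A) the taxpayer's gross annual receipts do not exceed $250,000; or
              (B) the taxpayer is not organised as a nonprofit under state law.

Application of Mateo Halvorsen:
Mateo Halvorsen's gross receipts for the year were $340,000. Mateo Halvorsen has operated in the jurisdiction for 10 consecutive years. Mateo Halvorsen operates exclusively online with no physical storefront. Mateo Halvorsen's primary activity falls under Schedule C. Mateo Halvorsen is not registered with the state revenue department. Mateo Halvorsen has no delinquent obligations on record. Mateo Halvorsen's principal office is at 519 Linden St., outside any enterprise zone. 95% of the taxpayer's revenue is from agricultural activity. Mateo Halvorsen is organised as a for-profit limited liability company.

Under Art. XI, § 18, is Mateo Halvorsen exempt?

Yes — exempt.

(i) ≥40% agricultural — satisfied.
(ii) not (has storefront) — met.
(a) = T AND T = true.
(b) state-registered — not satisfied.
So (1) is satisfied (T OR F).
(a) in enterprise zone — fails.
(i) no delinquency — holds.
(ii) ≥ 6 yrs in jurisdiction — satisfied.
(A) receipts ≤ $250,000 — fails.
(B) not (nonprofit) — met.
(iii) = F OR T = true.
(b): T AND T AND T → true.
(2): F OR T → true.
Overall = T AND T = true.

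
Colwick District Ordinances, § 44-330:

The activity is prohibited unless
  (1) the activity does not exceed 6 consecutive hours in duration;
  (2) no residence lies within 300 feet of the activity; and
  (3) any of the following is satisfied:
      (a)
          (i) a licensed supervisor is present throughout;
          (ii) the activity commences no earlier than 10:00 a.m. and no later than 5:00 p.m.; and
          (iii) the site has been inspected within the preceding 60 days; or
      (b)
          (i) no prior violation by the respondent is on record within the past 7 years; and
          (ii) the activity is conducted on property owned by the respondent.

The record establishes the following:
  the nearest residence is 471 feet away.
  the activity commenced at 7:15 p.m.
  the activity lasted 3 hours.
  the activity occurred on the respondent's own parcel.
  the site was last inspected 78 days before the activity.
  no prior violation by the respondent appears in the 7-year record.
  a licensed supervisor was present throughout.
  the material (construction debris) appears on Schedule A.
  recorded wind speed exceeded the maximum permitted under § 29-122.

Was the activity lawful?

(1) ≤ 6 hrs duration — satisfied.
(2) no residence in 300 ft — met.
(i) supervisor present — holds.
(ii) start within hours — fails.
(iii) site inspected — not met.
So (a) is not satisfied (T AND F AND F).
(i) no prior violation — holds.
(ii) own property — holds.
(b): T AND T → true.
So (3) is satisfied (F OR T).
Overall: T AND T AND T → true.

Yes — lawful.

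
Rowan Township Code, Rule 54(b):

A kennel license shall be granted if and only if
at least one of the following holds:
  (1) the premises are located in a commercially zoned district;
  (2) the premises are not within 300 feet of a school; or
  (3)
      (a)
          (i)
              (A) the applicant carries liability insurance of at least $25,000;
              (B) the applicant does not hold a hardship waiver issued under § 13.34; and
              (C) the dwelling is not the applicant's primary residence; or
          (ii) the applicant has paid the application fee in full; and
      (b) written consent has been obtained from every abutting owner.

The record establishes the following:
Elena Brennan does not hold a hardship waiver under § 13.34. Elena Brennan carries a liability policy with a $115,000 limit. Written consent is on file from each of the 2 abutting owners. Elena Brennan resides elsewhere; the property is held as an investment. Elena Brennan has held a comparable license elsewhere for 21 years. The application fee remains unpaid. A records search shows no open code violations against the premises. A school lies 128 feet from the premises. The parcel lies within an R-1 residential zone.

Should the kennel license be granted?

Yes — granted.

(1) commercially zoned — fails.
(2) ≥300 ft from school — not met.
(A) insurance ≥ $25,000 — met.
(B) not (hardship waiver) — satisfied.
(C) not (primary residence) — met.
So (i) is satisfied (T AND T AND T).
(ii) fee paid — not met.
So (a) is satisfied (T OR F).
(b) all abutters consent — satisfied.
So (3) is satisfied (T AND T).
Overall = F OR F OR T = true.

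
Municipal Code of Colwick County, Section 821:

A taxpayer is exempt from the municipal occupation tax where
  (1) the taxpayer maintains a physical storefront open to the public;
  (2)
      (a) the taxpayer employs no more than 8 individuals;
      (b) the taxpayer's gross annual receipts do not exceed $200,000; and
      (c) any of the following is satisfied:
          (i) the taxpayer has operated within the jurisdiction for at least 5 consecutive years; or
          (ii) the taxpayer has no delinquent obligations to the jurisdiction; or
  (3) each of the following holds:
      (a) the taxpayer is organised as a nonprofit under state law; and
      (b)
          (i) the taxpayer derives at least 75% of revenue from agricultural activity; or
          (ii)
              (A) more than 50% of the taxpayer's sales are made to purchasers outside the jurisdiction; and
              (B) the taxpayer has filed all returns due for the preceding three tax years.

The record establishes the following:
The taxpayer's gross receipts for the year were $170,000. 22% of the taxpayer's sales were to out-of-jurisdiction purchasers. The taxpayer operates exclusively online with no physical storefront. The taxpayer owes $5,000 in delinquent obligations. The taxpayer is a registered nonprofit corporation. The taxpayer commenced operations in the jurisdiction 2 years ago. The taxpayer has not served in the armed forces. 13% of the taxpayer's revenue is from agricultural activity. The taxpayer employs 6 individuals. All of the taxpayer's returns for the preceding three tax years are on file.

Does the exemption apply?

No — not exempt.

(1) has storefront — not satisfied.
(a) ≤ 8 employees — holds.
(b) receipts ≤ $200,000 — satisfied.
(i) ≥ 5 yrs in jurisdiction — not satisfied.
(ii) no delinquency — not met.
(c) = F OR F = false.
So (2) is not satisfied (T AND T AND F).
(a) nonprofit — holds.
(i) ≥75% agricultural — not satisfied.
(A) >50% out-of-jur. sales — not satisfied.
(B) returns current — satisfied.
So (ii) is not satisfied (F AND T).
(b): F OR F → false.
(3) = T AND F = false.
So Overall is not satisfied (F OR F OR F).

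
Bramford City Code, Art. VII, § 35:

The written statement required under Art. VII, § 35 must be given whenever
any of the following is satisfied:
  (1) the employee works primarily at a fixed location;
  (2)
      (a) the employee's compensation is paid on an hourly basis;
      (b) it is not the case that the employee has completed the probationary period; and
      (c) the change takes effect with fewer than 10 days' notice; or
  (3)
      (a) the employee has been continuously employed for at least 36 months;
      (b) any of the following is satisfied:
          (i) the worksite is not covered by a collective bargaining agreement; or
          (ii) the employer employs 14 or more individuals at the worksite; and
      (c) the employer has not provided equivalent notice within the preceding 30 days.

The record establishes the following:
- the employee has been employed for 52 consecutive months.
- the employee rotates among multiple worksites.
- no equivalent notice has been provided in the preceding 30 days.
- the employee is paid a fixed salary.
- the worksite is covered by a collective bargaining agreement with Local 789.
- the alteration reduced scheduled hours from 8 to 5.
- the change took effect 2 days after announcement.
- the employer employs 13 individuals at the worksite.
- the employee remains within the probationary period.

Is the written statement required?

No — not required.

(1) fixed location — fails.
(a) hourly-paid — not satisfied.
(b) not (past probation) — holds.
(c) < 10 days' notice — holds.
(2) = F AND T AND T = false.
(a) tenure ≥ 36 mo. — satisfied.
(i) no CBA — not met.
(ii) ≥ 14 at site — fails.
So (b) is not satisfied (F OR F).
(c) no recent notice — holds.
(3) = T AND F AND T = false.
Overall = F OR F OR F = false.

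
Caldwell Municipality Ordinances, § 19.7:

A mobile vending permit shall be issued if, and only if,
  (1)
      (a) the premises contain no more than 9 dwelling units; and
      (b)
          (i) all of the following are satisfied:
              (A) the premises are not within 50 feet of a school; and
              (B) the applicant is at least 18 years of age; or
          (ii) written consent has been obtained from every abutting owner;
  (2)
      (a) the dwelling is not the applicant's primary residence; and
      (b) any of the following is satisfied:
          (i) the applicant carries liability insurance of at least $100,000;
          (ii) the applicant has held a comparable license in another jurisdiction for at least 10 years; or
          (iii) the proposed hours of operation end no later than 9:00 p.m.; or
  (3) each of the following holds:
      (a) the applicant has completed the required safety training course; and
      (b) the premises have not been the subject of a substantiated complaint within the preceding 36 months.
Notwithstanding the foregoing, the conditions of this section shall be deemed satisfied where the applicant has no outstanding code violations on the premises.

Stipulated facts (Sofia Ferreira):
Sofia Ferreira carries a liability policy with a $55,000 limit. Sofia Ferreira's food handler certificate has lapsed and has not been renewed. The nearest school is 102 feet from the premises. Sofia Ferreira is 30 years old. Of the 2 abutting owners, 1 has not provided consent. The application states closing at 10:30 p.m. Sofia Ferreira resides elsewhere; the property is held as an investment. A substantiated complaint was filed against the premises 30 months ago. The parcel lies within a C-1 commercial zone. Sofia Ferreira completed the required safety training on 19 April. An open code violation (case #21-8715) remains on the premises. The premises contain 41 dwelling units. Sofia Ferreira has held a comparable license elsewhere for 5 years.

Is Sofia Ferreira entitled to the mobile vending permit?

No — denied.

(a) ≤ 9 units — not met.
(A) ≥50 ft from school — met.
(B) age ≥ 18 — holds.
(i) = T AND T = true.
(ii) all abutters consent — not met.
(b) = T OR F = true.
So (1) is not satisfied (F AND T).
(a) not (primary residence) — satisfied.
(i) insurance ≥ $100,000 — fails.
(ii) prior license ≥ 10 yr — not met.
(iii) closes by 9 p.m. — not met.
(b) = F OR F OR F = false.
(2) = T AND F = false.
(a) safety training — met.
(b) no complaint in 36 mo. — not met.
(3): T AND F → false.
So Overall is not satisfied (F OR F OR F).
Exception (no code violations) — not satisfied.
Result: main false OR exception false → false.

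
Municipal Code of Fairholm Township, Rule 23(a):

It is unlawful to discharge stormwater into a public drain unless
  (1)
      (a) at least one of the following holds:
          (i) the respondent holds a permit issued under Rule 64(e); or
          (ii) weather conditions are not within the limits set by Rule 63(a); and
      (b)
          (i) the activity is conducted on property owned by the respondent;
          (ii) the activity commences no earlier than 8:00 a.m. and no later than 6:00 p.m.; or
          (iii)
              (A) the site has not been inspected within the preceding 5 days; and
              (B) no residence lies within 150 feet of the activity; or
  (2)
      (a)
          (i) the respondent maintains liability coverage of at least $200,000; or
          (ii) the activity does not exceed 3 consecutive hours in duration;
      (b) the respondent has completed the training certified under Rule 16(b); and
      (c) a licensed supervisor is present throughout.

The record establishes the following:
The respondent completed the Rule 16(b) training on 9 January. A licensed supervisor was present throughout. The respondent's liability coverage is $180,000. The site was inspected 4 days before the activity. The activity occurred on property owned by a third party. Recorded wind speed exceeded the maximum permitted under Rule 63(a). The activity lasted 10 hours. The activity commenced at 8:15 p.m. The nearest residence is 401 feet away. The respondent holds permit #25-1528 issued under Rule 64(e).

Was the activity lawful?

(i) holds permit — met.
(ii) not (weather ok) — holds.
(a): T OR T → true.
(i) own property — not met.
(ii) start within hours — not satisfied.
(A) not (site inspected) — fails.
(B) no residence in 150 ft — holds.
So (iii) is not satisfied (F AND T).
(b) = F OR F OR F = false.
(1) = T AND F = false.
(i) coverage ≥ $200,000 — not met.
(ii) ≤ 3 hrs duration — fails.
(a) = F OR F = false.
(b) training certified — met.
(c) supervisor present — met.
(2) = F AND T AND T = false.
So Overall is not satisfied (F OR F).

No — unlawful.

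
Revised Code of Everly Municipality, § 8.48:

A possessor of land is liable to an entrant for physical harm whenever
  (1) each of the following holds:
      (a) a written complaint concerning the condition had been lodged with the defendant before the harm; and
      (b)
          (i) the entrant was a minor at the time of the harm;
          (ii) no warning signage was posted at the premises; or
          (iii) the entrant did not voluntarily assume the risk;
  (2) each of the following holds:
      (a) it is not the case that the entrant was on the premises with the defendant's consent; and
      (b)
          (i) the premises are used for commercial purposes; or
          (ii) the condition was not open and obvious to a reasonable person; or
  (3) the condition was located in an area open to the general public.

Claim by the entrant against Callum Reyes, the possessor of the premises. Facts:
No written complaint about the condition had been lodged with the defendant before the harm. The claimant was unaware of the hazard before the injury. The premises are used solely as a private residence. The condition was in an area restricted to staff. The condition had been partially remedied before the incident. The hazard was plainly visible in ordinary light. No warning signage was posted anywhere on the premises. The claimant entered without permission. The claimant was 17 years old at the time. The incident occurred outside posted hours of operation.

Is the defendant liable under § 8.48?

(a) complaint lodged — fails.
(i) entrant a minor — met.
(ii) no signage posted — met.
(iii) no assumed risk — holds.
(b): T OR T OR T → true.
(1): F AND T → false.
(a) not (consent to enter) — holds.
(i) commercial use — fails.
(ii) not open/obvious — not met.
(b): F OR F → false.
(2): T AND F → false.
(3) public area — fails.
Overall: F OR F OR F → false.

No — not liable.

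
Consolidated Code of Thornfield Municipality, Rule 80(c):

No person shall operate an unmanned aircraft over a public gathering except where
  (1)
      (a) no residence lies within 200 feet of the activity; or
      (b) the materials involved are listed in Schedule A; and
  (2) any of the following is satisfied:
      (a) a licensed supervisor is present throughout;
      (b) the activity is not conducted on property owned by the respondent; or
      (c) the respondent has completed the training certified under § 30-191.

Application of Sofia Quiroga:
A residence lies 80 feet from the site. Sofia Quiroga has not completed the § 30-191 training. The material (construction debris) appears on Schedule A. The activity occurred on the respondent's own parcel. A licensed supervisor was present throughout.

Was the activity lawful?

Yes — lawful.

(a) no residence in 200 ft — fails.
(b) Schedule A material — satisfied.
(1) = F OR T = true.
(a) supervisor present — holds.
(b) not (own property) — not satisfied.
(c) training certified — not met.
(2): T OR F OR F → true.
Overall: T AND T → true.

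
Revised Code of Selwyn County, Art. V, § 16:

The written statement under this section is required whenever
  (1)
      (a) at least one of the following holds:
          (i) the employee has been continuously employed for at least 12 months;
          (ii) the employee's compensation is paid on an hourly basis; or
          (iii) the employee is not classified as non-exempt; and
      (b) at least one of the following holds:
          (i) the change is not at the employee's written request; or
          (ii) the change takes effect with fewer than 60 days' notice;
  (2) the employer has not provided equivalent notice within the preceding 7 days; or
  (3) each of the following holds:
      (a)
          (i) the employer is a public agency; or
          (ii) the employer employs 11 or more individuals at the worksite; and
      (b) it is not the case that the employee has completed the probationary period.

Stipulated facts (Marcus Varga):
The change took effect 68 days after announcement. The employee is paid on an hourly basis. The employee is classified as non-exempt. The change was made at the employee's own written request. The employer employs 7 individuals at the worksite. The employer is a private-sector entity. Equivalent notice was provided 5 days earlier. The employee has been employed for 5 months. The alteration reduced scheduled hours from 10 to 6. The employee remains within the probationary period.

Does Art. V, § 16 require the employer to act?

No — not required.

(i) tenure ≥ 12 mo. — not satisfied.
(ii) hourly-paid — holds.
(iii) not (non-exempt) — not met.
(a): F OR T OR F → true.
(i) not employee-requested — not satisfied.
(ii) < 60 days' notice — not satisfied.
(b): F OR F → false.
(1) = T AND F = false.
(2) no recent notice — not satisfied.
(i) public agency — fails.
(ii) ≥ 11 at site — not met.
(a) = F OR F = false.
(b) not (past probation) — satisfied.
(3): F AND T → false.
So Overall is not satisfied (F OR F OR F).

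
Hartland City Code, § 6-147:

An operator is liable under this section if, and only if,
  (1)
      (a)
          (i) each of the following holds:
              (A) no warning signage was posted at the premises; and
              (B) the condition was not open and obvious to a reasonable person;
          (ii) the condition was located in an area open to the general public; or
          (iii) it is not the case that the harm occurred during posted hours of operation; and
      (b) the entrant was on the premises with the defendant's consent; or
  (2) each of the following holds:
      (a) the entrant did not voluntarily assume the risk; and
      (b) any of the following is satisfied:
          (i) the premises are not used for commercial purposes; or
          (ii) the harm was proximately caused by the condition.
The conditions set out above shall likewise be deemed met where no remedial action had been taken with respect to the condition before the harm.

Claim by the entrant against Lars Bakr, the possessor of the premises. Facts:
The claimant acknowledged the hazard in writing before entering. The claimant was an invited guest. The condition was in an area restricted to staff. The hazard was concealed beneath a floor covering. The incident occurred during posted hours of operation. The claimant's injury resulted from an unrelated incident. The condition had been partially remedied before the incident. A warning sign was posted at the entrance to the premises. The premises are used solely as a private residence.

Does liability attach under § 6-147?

(A) no signage posted — not met.
(B) not open/obvious — satisfied.
So (i) is not satisfied (F AND T).
(ii) public area — not met.
(iii) not (during posted hours) — fails.
So (a) is not satisfied (F OR F OR F).
(b) consent to enter — satisfied.
So (1) is not satisfied (F AND T).
(a) no assumed risk — not met.
(i) not (commercial use) — holds.
(ii) proximate cause — not met.
So (b) is satisfied (T OR F).
(2) = F AND T = false.
Overall: F OR F → false.
Exception (no remedial action) — not satisfied.
Result: main false OR exception false → false.

No — not liable.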